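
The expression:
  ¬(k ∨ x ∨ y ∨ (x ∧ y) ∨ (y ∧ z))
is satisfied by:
  {x: False, y: False, k: False}


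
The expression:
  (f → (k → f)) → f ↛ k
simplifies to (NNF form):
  f ∧ ¬k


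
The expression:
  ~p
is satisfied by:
  {p: False}


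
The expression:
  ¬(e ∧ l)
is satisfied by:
  {l: False, e: False}
  {e: True, l: False}
  {l: True, e: False}


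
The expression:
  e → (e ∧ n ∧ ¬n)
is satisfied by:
  {e: False}


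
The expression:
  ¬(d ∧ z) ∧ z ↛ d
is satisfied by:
  {z: True, d: False}


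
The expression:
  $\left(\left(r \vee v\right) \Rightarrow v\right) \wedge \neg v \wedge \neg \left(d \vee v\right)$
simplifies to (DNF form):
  $\neg d \wedge \neg r \wedge \neg v$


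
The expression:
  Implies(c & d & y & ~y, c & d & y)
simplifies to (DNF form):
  True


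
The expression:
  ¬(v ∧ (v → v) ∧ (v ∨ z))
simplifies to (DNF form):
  ¬v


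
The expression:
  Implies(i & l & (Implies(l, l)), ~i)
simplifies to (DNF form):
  ~i | ~l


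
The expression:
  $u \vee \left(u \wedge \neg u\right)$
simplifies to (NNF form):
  $u$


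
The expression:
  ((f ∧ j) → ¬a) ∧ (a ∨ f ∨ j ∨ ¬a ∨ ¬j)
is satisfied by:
  {a: False, j: False, f: False}
  {f: True, a: False, j: False}
  {j: True, a: False, f: False}
  {f: True, j: True, a: False}
  {a: True, f: False, j: False}
  {f: True, a: True, j: False}
  {j: True, a: True, f: False}


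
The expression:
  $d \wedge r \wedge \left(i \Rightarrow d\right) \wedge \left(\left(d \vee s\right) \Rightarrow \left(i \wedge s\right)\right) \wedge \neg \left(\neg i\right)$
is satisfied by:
  {r: True, i: True, s: True, d: True}


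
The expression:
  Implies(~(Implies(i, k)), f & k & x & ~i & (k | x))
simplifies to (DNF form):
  k | ~i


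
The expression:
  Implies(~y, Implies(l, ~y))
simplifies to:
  True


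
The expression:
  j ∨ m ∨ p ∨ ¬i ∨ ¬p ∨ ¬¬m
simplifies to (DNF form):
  True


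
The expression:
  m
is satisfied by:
  {m: True}


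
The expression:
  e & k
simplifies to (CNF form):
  e & k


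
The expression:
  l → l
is always true.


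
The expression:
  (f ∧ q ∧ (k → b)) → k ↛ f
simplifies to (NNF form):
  (k ∧ ¬b) ∨ ¬f ∨ ¬q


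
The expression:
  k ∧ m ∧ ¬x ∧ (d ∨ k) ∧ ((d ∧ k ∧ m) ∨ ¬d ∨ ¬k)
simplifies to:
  k ∧ m ∧ ¬x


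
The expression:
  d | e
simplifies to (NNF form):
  d | e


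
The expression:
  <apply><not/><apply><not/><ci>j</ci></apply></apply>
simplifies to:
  <ci>j</ci>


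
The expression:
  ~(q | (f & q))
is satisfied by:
  {q: False}


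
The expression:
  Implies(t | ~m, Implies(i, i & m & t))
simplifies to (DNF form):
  m | ~i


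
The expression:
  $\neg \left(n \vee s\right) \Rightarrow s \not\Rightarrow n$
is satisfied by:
  {n: True, s: True}
  {n: True, s: False}
  {s: True, n: False}


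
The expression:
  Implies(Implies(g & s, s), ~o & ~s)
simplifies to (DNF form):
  ~o & ~s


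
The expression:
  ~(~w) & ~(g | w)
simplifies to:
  False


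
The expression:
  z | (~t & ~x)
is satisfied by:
  {z: True, t: False, x: False}
  {x: True, z: True, t: False}
  {z: True, t: True, x: False}
  {x: True, z: True, t: True}
  {x: False, t: False, z: False}


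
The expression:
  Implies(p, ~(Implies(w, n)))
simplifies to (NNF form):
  ~p | (w & ~n)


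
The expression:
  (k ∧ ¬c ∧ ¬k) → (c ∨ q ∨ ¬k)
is always true.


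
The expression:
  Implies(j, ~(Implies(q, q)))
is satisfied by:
  {j: False}


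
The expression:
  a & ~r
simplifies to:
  a & ~r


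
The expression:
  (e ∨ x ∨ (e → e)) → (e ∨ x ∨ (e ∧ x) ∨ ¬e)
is always true.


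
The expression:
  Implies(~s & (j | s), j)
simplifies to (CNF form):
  True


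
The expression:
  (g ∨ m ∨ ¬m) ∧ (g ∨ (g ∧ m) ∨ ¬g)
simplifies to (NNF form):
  True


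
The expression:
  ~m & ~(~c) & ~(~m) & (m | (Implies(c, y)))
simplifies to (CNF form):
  False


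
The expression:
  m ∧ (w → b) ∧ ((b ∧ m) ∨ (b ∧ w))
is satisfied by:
  {m: True, b: True}


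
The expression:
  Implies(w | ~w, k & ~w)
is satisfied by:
  {k: True, w: False}


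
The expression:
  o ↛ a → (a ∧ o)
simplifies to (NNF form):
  a ∨ ¬o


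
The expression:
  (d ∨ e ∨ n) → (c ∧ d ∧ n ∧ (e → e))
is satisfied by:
  {c: True, e: False, d: False, n: False}
  {c: False, e: False, d: False, n: False}
  {n: True, c: True, d: True, e: False}
  {n: True, c: True, d: True, e: True}


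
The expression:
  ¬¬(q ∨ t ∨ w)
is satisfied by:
  {t: True, q: True, w: True}
  {t: True, q: True, w: False}
  {t: True, w: True, q: False}
  {t: True, w: False, q: False}
  {q: True, w: True, t: False}
  {q: True, w: False, t: False}
  {w: True, q: False, t: False}


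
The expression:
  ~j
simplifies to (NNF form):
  ~j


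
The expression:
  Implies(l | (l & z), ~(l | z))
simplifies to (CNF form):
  ~l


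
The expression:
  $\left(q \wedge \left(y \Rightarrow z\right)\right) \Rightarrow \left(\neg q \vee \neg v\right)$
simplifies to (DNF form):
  $\left(y \wedge \neg z\right) \vee \neg q \vee \neg v$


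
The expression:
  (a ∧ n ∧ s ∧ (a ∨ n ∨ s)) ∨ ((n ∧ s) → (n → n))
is always true.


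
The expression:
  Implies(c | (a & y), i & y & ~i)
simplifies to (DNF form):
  (~a & ~c) | (~c & ~y)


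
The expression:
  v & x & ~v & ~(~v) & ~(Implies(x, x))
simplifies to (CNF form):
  False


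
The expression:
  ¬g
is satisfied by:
  {g: False}


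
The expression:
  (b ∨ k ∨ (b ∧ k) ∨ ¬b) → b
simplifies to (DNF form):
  b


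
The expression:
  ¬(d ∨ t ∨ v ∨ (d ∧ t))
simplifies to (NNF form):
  ¬d ∧ ¬t ∧ ¬v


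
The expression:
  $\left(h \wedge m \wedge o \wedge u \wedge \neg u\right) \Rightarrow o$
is always true.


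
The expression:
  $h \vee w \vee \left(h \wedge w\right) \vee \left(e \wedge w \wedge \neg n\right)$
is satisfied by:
  {h: True, w: True}
  {h: True, w: False}
  {w: True, h: False}


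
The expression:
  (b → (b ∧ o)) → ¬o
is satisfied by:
  {o: False}


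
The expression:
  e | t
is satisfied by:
  {t: True, e: True}
  {t: True, e: False}
  {e: True, t: False}


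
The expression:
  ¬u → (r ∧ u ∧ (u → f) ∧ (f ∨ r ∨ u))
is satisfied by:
  {u: True}


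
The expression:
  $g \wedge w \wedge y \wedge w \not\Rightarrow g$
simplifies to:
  $\text{False}$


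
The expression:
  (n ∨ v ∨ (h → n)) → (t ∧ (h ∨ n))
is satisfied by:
  {t: True, h: True, n: False, v: False}
  {t: True, v: True, h: True, n: False}
  {t: True, n: True, h: True, v: False}
  {t: True, n: True, h: False, v: False}
  {t: True, n: True, v: True, h: True}
  {t: True, n: True, v: True, h: False}
  {h: True, v: False, n: False, t: False}


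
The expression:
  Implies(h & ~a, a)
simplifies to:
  a | ~h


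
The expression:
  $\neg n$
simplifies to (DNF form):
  $\neg n$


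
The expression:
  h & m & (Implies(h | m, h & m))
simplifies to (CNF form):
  h & m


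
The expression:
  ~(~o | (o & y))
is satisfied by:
  {o: True, y: False}


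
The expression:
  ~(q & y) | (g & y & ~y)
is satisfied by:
  {q: False, y: False}
  {y: True, q: False}
  {q: True, y: False}


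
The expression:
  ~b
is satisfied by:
  {b: False}


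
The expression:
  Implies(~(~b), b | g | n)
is always true.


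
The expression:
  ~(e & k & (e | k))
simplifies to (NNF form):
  ~e | ~k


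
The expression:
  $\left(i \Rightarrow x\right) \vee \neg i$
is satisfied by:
  {x: True, i: False}
  {i: False, x: False}
  {i: True, x: True}


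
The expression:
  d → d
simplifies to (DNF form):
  True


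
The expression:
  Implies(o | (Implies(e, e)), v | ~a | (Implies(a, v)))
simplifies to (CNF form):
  v | ~a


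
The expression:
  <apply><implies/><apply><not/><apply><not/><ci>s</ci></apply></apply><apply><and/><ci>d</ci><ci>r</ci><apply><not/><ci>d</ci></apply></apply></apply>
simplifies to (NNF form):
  <apply><not/><ci>s</ci></apply>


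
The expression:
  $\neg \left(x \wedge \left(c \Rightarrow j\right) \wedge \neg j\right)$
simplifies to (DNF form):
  $c \vee j \vee \neg x$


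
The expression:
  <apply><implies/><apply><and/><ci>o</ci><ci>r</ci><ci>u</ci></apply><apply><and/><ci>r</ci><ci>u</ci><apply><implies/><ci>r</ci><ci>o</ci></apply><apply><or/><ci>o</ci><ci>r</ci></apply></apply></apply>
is always true.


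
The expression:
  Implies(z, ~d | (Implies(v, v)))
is always true.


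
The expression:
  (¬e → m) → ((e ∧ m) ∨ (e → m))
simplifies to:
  m ∨ ¬e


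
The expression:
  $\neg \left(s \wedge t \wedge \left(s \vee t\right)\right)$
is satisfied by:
  {s: False, t: False}
  {t: True, s: False}
  {s: True, t: False}


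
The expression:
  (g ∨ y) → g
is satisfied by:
  {g: True, y: False}
  {y: False, g: False}
  {y: True, g: True}


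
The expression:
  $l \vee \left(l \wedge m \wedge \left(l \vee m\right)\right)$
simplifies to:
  $l$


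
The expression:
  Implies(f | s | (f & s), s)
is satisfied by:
  {s: True, f: False}
  {f: False, s: False}
  {f: True, s: True}


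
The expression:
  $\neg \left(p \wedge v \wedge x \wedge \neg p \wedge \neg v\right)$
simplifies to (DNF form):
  $\text{True}$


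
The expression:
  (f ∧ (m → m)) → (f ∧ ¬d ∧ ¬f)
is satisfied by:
  {f: False}


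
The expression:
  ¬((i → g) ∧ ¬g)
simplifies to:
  g ∨ i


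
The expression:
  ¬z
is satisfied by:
  {z: False}


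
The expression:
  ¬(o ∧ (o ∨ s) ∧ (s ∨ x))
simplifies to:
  (¬s ∧ ¬x) ∨ ¬o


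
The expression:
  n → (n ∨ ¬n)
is always true.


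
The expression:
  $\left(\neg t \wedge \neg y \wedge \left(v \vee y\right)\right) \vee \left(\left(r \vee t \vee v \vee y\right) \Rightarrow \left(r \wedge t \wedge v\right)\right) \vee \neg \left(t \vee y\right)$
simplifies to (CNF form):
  $\left(r \vee \neg t\right) \wedge \left(t \vee \neg y\right) \wedge \left(v \vee \neg t\right)$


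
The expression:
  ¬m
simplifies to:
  ¬m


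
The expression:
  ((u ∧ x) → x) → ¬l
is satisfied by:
  {l: False}


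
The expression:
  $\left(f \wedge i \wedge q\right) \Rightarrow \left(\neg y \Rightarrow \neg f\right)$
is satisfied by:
  {y: True, q: False, i: False, f: False}
  {y: False, q: False, i: False, f: False}
  {f: True, y: True, q: False, i: False}
  {f: True, y: False, q: False, i: False}
  {y: True, i: True, f: False, q: False}
  {i: True, f: False, q: False, y: False}
  {f: True, i: True, y: True, q: False}
  {f: True, i: True, y: False, q: False}
  {y: True, q: True, f: False, i: False}
  {q: True, f: False, i: False, y: False}
  {y: True, f: True, q: True, i: False}
  {f: True, q: True, y: False, i: False}
  {y: True, i: True, q: True, f: False}
  {i: True, q: True, f: False, y: False}
  {f: True, i: True, q: True, y: True}


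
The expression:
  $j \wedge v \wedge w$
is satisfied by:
  {j: True, w: True, v: True}


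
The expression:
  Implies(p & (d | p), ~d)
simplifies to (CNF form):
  ~d | ~p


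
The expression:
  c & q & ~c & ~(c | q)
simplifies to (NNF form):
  False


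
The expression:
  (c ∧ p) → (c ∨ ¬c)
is always true.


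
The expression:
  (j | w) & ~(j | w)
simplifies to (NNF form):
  False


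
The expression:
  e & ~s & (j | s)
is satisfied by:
  {j: True, e: True, s: False}


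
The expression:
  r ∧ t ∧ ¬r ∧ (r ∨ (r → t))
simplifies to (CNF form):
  False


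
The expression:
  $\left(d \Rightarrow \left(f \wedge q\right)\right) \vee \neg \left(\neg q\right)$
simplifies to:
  $q \vee \neg d$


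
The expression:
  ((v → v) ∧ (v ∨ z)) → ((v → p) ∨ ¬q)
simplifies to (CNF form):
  p ∨ ¬q ∨ ¬v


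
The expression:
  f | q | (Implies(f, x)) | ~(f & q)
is always true.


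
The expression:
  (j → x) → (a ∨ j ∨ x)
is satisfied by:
  {a: True, x: True, j: True}
  {a: True, x: True, j: False}
  {a: True, j: True, x: False}
  {a: True, j: False, x: False}
  {x: True, j: True, a: False}
  {x: True, j: False, a: False}
  {j: True, x: False, a: False}


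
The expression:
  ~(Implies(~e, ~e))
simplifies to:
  False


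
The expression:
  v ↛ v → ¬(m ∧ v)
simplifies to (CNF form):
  True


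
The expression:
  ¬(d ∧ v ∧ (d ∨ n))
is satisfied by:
  {v: False, d: False}
  {d: True, v: False}
  {v: True, d: False}


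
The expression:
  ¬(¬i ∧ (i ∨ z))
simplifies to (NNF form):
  i ∨ ¬z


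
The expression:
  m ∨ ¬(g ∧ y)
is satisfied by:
  {m: True, g: False, y: False}
  {g: False, y: False, m: False}
  {y: True, m: True, g: False}
  {y: True, g: False, m: False}
  {m: True, g: True, y: False}
  {g: True, m: False, y: False}
  {y: True, g: True, m: True}


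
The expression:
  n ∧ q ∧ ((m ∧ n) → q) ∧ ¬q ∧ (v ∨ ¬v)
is never true.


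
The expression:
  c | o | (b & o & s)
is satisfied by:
  {o: True, c: True}
  {o: True, c: False}
  {c: True, o: False}


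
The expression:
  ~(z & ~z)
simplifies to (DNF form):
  True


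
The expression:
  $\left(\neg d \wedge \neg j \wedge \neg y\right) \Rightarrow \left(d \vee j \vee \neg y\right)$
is always true.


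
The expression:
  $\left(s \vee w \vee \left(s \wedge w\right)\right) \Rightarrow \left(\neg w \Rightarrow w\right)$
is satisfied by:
  {w: True, s: False}
  {s: False, w: False}
  {s: True, w: True}


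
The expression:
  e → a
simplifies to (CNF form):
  a ∨ ¬e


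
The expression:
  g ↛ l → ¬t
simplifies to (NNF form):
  l ∨ ¬g ∨ ¬t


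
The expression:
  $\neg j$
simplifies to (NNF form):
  $\neg j$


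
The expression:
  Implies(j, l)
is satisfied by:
  {l: True, j: False}
  {j: False, l: False}
  {j: True, l: True}


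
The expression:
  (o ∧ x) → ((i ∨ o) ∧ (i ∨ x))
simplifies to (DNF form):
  True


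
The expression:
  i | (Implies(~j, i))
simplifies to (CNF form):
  i | j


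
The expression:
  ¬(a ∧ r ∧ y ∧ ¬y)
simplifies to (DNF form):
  True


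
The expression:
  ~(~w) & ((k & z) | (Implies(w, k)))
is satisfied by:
  {w: True, k: True}


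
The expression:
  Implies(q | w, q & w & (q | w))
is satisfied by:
  {w: False, q: False}
  {q: True, w: True}


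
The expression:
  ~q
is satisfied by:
  {q: False}


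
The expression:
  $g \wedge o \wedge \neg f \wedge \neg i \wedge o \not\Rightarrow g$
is never true.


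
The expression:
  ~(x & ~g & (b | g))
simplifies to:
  g | ~b | ~x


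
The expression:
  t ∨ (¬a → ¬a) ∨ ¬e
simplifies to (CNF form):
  True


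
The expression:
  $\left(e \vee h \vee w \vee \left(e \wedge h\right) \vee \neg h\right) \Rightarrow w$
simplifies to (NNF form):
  $w$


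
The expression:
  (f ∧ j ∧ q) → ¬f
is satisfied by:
  {q: False, j: False, f: False}
  {f: True, q: False, j: False}
  {j: True, q: False, f: False}
  {f: True, j: True, q: False}
  {q: True, f: False, j: False}
  {f: True, q: True, j: False}
  {j: True, q: True, f: False}


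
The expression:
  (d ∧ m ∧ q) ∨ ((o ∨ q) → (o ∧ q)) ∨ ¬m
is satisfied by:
  {d: True, m: False, o: False, q: False}
  {d: False, m: False, o: False, q: False}
  {d: True, q: True, m: False, o: False}
  {q: True, d: False, m: False, o: False}
  {d: True, o: True, q: False, m: False}
  {o: True, q: False, m: False, d: False}
  {d: True, q: True, o: True, m: False}
  {q: True, o: True, d: False, m: False}
  {d: True, m: True, q: False, o: False}
  {m: True, q: False, o: False, d: False}
  {d: True, q: True, m: True, o: False}
  {d: True, q: True, o: True, m: True}
  {q: True, o: True, m: True, d: False}


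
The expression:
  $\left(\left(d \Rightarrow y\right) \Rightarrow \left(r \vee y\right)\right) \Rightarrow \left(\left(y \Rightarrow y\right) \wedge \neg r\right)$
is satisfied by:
  {r: False}


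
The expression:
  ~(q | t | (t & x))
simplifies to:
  ~q & ~t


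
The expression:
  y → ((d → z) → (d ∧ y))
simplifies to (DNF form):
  d ∨ ¬y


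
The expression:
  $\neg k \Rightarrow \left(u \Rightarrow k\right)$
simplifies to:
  $k \vee \neg u$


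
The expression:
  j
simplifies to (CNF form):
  j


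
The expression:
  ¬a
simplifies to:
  ¬a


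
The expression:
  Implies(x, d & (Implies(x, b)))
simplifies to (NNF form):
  ~x | (b & d)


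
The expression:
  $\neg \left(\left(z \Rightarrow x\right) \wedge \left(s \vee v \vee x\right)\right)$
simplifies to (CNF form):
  $\neg x \wedge \left(z \vee \neg s\right) \wedge \left(z \vee \neg v\right)$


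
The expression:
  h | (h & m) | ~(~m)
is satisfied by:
  {m: True, h: True}
  {m: True, h: False}
  {h: True, m: False}


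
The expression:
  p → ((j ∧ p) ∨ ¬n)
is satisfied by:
  {j: True, p: False, n: False}
  {j: False, p: False, n: False}
  {n: True, j: True, p: False}
  {n: True, j: False, p: False}
  {p: True, j: True, n: False}
  {p: True, j: False, n: False}
  {p: True, n: True, j: True}


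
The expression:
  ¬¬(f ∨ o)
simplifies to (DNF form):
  f ∨ o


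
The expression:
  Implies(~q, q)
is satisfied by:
  {q: True}


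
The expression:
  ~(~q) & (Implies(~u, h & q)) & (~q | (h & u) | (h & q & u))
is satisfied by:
  {h: True, u: True, q: True}


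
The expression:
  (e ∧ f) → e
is always true.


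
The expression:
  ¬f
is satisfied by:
  {f: False}


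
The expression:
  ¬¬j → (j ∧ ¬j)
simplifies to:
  ¬j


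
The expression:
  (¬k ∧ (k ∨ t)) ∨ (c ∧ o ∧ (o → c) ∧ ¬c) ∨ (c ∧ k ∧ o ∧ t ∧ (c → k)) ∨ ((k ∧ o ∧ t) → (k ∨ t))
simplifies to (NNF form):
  True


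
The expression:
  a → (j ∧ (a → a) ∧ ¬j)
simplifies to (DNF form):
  ¬a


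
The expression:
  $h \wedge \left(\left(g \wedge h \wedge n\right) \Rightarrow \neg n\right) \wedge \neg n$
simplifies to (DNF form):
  $h \wedge \neg n$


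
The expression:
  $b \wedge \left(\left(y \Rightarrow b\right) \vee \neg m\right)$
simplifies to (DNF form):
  $b$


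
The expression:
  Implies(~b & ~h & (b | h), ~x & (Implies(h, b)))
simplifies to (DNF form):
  True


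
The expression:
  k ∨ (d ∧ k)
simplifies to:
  k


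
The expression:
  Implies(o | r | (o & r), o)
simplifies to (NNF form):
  o | ~r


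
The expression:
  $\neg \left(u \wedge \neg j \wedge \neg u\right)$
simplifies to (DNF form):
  $\text{True}$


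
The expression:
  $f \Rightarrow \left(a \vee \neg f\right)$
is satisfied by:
  {a: True, f: False}
  {f: False, a: False}
  {f: True, a: True}


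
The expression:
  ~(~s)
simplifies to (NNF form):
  s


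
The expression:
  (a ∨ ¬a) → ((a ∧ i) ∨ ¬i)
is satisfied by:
  {a: True, i: False}
  {i: False, a: False}
  {i: True, a: True}


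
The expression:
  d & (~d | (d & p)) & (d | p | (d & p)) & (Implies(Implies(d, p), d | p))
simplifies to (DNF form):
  d & p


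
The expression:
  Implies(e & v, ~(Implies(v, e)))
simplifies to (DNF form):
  ~e | ~v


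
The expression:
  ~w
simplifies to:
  ~w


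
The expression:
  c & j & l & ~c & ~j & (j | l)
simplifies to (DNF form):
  False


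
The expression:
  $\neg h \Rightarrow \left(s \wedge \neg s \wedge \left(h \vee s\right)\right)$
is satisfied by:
  {h: True}


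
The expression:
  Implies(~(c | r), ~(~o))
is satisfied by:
  {r: True, o: True, c: True}
  {r: True, o: True, c: False}
  {r: True, c: True, o: False}
  {r: True, c: False, o: False}
  {o: True, c: True, r: False}
  {o: True, c: False, r: False}
  {c: True, o: False, r: False}


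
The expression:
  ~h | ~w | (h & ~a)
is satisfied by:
  {w: False, a: False, h: False}
  {h: True, w: False, a: False}
  {a: True, w: False, h: False}
  {h: True, a: True, w: False}
  {w: True, h: False, a: False}
  {h: True, w: True, a: False}
  {a: True, w: True, h: False}


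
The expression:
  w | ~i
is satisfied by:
  {w: True, i: False}
  {i: False, w: False}
  {i: True, w: True}


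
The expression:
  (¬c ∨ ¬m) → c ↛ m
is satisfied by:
  {c: True}


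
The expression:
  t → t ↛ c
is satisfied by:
  {c: False, t: False}
  {t: True, c: False}
  {c: True, t: False}


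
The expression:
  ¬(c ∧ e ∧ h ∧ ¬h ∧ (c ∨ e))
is always true.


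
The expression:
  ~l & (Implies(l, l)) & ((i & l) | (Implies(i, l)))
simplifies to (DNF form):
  ~i & ~l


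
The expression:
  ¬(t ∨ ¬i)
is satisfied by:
  {i: True, t: False}


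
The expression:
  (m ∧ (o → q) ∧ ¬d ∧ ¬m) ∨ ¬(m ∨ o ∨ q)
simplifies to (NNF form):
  ¬m ∧ ¬o ∧ ¬q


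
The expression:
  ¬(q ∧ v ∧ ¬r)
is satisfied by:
  {r: True, v: False, q: False}
  {v: False, q: False, r: False}
  {r: True, q: True, v: False}
  {q: True, v: False, r: False}
  {r: True, v: True, q: False}
  {v: True, r: False, q: False}
  {r: True, q: True, v: True}


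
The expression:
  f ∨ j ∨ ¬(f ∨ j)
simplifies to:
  True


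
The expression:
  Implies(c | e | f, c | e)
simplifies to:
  c | e | ~f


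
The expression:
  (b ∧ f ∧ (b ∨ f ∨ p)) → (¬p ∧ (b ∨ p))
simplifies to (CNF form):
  ¬b ∨ ¬f ∨ ¬p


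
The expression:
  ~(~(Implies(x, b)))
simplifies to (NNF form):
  b | ~x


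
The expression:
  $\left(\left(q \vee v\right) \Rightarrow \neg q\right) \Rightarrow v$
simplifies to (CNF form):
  $q \vee v$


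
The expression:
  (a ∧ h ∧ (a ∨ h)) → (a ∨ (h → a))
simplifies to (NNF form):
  True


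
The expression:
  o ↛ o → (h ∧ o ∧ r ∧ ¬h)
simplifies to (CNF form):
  True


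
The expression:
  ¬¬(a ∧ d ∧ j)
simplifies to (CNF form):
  a ∧ d ∧ j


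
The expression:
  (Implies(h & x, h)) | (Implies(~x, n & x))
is always true.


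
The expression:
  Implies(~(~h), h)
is always true.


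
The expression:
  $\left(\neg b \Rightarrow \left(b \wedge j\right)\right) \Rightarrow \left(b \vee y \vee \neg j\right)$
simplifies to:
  $\text{True}$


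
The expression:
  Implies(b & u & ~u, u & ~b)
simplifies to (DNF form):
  True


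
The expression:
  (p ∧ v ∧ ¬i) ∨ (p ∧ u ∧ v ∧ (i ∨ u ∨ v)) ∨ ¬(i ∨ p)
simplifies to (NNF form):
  (p ∨ ¬i) ∧ (u ∨ ¬i) ∧ (v ∨ ¬p)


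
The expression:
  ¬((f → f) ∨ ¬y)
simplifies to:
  False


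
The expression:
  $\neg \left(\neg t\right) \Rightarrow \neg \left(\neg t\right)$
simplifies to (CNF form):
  $\text{True}$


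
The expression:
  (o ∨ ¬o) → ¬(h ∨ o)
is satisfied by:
  {o: False, h: False}


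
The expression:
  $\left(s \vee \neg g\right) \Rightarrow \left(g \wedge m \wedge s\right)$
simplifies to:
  $g \wedge \left(m \vee \neg s\right)$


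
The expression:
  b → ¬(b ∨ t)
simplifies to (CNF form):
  ¬b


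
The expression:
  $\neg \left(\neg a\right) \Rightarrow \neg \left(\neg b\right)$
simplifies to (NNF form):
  $b \vee \neg a$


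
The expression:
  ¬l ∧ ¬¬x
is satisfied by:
  {x: True, l: False}


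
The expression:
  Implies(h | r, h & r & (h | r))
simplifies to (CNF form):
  (h | ~h) & (h | ~r) & (r | ~h) & (r | ~r)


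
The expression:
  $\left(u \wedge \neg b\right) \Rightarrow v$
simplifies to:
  $b \vee v \vee \neg u$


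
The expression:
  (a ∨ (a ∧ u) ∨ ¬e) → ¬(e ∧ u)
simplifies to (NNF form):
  ¬a ∨ ¬e ∨ ¬u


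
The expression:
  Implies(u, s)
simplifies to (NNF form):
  s | ~u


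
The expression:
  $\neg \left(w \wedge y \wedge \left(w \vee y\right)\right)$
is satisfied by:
  {w: False, y: False}
  {y: True, w: False}
  {w: True, y: False}


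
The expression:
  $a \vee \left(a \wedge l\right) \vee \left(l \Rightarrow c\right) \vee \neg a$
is always true.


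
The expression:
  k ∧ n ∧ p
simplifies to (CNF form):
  k ∧ n ∧ p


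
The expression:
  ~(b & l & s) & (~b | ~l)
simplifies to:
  ~b | ~l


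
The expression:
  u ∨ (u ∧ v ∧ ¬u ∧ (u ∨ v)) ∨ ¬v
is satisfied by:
  {u: True, v: False}
  {v: False, u: False}
  {v: True, u: True}


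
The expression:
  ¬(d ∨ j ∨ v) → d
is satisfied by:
  {d: True, v: True, j: True}
  {d: True, v: True, j: False}
  {d: True, j: True, v: False}
  {d: True, j: False, v: False}
  {v: True, j: True, d: False}
  {v: True, j: False, d: False}
  {j: True, v: False, d: False}


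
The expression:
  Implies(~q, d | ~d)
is always true.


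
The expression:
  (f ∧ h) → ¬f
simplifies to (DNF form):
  ¬f ∨ ¬h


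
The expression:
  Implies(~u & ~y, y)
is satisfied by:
  {y: True, u: True}
  {y: True, u: False}
  {u: True, y: False}


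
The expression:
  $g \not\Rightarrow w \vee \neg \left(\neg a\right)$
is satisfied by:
  {a: True, g: True, w: False}
  {a: True, g: False, w: False}
  {a: True, w: True, g: True}
  {a: True, w: True, g: False}
  {g: True, w: False, a: False}


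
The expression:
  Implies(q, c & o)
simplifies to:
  ~q | (c & o)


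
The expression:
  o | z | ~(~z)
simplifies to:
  o | z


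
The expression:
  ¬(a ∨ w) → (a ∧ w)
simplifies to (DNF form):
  a ∨ w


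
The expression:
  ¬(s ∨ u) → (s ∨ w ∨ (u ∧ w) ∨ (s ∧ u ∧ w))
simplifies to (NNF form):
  s ∨ u ∨ w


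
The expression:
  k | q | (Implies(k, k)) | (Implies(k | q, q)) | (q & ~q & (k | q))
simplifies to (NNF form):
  True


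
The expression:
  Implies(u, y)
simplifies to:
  y | ~u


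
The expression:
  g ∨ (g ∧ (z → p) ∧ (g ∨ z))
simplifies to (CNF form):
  g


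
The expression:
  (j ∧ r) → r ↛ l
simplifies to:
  ¬j ∨ ¬l ∨ ¬r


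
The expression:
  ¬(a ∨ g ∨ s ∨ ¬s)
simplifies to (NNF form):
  False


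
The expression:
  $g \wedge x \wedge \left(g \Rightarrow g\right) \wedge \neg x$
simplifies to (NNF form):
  $\text{False}$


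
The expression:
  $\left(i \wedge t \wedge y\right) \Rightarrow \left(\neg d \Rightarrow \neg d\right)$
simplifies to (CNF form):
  $\text{True}$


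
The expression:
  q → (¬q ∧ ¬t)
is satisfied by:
  {q: False}


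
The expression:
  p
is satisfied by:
  {p: True}


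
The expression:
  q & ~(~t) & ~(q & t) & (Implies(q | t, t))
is never true.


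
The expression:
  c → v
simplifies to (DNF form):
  v ∨ ¬c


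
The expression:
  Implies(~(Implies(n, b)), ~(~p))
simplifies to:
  b | p | ~n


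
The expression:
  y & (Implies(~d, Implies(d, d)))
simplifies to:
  y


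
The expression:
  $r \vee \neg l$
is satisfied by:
  {r: True, l: False}
  {l: False, r: False}
  {l: True, r: True}


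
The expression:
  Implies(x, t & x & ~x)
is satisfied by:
  {x: False}


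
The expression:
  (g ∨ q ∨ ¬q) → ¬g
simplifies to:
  ¬g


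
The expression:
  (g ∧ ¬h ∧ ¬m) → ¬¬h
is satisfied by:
  {m: True, h: True, g: False}
  {m: True, g: False, h: False}
  {h: True, g: False, m: False}
  {h: False, g: False, m: False}
  {m: True, h: True, g: True}
  {m: True, g: True, h: False}
  {h: True, g: True, m: False}


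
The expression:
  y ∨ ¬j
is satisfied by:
  {y: True, j: False}
  {j: False, y: False}
  {j: True, y: True}


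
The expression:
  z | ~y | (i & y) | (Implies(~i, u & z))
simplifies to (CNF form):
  i | z | ~y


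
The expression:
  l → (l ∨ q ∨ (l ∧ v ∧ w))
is always true.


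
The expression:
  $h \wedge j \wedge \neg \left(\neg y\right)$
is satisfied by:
  {h: True, j: True, y: True}


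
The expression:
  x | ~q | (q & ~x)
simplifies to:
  True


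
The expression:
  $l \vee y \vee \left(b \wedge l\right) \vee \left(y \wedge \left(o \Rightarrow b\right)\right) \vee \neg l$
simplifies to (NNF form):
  $\text{True}$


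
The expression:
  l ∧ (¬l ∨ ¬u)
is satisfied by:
  {l: True, u: False}


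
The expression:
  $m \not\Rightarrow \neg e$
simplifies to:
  $e \wedge m$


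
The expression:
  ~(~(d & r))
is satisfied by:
  {r: True, d: True}


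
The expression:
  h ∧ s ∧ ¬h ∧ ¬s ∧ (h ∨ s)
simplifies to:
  False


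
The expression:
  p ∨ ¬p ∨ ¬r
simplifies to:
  True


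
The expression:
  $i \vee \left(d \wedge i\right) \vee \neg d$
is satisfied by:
  {i: True, d: False}
  {d: False, i: False}
  {d: True, i: True}


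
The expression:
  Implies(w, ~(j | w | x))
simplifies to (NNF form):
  ~w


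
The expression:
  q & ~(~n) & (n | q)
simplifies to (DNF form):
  n & q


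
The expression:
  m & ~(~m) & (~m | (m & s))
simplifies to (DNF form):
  m & s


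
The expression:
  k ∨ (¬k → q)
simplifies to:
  k ∨ q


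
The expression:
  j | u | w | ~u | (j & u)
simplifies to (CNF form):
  True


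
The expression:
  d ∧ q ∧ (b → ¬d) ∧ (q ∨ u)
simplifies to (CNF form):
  d ∧ q ∧ ¬b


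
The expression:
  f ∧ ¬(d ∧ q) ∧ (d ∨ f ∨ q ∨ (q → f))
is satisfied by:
  {f: True, q: False, d: False}
  {f: True, d: True, q: False}
  {f: True, q: True, d: False}


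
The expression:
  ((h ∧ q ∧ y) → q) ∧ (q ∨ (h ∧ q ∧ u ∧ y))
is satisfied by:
  {q: True}


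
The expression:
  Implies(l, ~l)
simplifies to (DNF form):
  ~l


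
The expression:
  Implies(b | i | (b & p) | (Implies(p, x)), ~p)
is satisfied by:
  {i: False, x: False, p: False, b: False}
  {b: True, i: False, x: False, p: False}
  {x: True, b: False, i: False, p: False}
  {b: True, x: True, i: False, p: False}
  {i: True, b: False, x: False, p: False}
  {b: True, i: True, x: False, p: False}
  {x: True, i: True, b: False, p: False}
  {b: True, x: True, i: True, p: False}
  {p: True, b: False, i: False, x: False}


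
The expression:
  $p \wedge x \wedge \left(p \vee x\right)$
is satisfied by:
  {p: True, x: True}


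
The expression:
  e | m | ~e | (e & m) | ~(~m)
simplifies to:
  True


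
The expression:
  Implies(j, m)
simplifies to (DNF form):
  m | ~j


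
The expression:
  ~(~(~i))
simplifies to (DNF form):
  ~i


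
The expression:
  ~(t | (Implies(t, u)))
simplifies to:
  False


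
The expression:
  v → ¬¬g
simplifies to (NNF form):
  g ∨ ¬v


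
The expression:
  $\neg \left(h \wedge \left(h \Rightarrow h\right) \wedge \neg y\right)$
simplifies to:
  $y \vee \neg h$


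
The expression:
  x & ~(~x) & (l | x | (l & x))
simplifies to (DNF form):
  x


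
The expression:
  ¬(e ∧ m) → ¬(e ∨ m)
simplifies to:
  (e ∧ m) ∨ (¬e ∧ ¬m)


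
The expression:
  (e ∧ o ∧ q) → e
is always true.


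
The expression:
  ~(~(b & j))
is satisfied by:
  {j: True, b: True}


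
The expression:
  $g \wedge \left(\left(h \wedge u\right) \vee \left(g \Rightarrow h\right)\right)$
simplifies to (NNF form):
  $g \wedge h$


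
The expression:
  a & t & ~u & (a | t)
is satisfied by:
  {t: True, a: True, u: False}


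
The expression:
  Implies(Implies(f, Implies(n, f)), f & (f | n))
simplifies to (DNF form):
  f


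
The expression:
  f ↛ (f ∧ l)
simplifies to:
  f ∧ ¬l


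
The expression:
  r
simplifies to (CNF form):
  r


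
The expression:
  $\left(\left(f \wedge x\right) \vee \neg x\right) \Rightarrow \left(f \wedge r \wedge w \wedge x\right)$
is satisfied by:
  {r: True, x: True, w: True, f: False}
  {r: True, x: True, w: False, f: False}
  {x: True, w: True, r: False, f: False}
  {x: True, r: False, w: False, f: False}
  {f: True, r: True, x: True, w: True}


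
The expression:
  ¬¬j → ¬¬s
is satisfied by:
  {s: True, j: False}
  {j: False, s: False}
  {j: True, s: True}


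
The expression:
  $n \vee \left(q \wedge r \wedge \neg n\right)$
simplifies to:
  $n \vee \left(q \wedge r\right)$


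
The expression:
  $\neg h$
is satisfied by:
  {h: False}


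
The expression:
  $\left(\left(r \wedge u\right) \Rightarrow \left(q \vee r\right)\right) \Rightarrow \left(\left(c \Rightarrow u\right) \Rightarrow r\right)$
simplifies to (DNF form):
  $r \vee \left(c \wedge \neg u\right)$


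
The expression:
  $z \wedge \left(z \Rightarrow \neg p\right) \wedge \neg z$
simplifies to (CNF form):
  $\text{False}$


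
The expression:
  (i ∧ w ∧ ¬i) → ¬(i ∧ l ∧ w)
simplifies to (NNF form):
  True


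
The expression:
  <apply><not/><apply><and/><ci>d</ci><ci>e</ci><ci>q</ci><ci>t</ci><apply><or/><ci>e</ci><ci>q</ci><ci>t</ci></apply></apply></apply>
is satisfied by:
  {e: False, t: False, d: False, q: False}
  {q: True, e: False, t: False, d: False}
  {d: True, e: False, t: False, q: False}
  {q: True, d: True, e: False, t: False}
  {t: True, q: False, e: False, d: False}
  {q: True, t: True, e: False, d: False}
  {d: True, t: True, q: False, e: False}
  {q: True, d: True, t: True, e: False}
  {e: True, d: False, t: False, q: False}
  {q: True, e: True, d: False, t: False}
  {d: True, e: True, q: False, t: False}
  {q: True, d: True, e: True, t: False}
  {t: True, e: True, d: False, q: False}
  {q: True, t: True, e: True, d: False}
  {d: True, t: True, e: True, q: False}


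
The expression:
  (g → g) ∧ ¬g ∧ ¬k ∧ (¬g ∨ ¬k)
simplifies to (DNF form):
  ¬g ∧ ¬k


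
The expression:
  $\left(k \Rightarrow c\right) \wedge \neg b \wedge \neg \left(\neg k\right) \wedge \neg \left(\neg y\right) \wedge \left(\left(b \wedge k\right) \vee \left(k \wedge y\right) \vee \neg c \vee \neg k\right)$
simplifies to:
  $c \wedge k \wedge y \wedge \neg b$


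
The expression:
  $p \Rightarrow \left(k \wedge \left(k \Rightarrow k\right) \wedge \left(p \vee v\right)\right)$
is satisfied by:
  {k: True, p: False}
  {p: False, k: False}
  {p: True, k: True}


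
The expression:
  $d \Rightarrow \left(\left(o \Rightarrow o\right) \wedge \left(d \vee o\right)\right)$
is always true.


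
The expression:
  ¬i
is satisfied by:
  {i: False}


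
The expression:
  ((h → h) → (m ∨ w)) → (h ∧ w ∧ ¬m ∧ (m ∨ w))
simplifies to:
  ¬m ∧ (h ∨ ¬w)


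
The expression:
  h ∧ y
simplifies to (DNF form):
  h ∧ y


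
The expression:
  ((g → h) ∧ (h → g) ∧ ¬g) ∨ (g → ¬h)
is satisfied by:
  {h: False, g: False}
  {g: True, h: False}
  {h: True, g: False}


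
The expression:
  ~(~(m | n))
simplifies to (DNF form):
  m | n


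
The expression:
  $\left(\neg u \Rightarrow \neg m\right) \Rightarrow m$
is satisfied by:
  {m: True}


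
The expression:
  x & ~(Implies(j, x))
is never true.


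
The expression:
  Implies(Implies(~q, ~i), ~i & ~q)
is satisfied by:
  {q: False}


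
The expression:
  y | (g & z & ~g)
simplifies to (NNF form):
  y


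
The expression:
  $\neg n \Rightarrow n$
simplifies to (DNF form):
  $n$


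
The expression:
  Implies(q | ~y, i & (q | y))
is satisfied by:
  {i: True, y: True, q: False}
  {y: True, q: False, i: False}
  {q: True, i: True, y: True}
  {q: True, i: True, y: False}


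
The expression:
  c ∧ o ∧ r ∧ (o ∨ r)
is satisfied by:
  {r: True, c: True, o: True}


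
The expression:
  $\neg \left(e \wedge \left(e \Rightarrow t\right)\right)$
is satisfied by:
  {e: False, t: False}
  {t: True, e: False}
  {e: True, t: False}


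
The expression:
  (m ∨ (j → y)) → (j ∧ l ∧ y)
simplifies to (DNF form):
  (j ∧ l ∧ y) ∨ (j ∧ l ∧ ¬m) ∨ (j ∧ y ∧ ¬y) ∨ (j ∧ ¬m ∧ ¬y)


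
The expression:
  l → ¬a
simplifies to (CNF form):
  ¬a ∨ ¬l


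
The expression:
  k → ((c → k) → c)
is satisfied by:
  {c: True, k: False}
  {k: False, c: False}
  {k: True, c: True}


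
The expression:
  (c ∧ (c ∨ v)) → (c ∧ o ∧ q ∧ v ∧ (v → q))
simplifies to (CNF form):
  (o ∨ ¬c) ∧ (q ∨ ¬c) ∧ (v ∨ ¬c)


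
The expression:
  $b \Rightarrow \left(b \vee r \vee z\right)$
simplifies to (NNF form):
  $\text{True}$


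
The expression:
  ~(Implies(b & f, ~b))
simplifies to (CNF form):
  b & f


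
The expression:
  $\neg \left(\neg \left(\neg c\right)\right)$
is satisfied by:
  {c: False}


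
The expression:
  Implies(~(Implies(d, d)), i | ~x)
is always true.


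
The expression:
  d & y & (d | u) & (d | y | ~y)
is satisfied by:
  {d: True, y: True}


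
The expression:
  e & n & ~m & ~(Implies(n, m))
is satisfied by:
  {e: True, n: True, m: False}


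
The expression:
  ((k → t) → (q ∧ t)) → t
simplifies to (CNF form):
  t ∨ ¬k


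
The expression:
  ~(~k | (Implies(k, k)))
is never true.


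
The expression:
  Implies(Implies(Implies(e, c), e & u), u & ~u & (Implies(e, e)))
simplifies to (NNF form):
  ~e | (c & ~u)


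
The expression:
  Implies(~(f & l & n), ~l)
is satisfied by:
  {n: True, f: True, l: False}
  {n: True, f: False, l: False}
  {f: True, n: False, l: False}
  {n: False, f: False, l: False}
  {n: True, l: True, f: True}


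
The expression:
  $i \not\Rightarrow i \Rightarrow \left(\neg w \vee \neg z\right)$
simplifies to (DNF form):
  $\text{True}$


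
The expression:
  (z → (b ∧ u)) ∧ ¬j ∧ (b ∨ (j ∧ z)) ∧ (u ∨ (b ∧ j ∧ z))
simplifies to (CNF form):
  b ∧ u ∧ ¬j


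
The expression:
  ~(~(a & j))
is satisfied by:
  {a: True, j: True}


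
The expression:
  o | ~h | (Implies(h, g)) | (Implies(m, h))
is always true.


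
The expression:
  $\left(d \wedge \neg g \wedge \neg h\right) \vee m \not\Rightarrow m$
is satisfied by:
  {d: True, g: False, h: False}


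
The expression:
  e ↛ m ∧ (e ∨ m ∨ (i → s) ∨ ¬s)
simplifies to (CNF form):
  e ∧ ¬m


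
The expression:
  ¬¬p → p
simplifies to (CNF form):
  True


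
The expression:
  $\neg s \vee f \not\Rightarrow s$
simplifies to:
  $\neg s$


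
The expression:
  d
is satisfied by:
  {d: True}


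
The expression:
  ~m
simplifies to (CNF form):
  ~m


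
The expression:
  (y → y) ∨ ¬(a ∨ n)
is always true.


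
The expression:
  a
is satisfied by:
  {a: True}


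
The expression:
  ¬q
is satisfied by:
  {q: False}


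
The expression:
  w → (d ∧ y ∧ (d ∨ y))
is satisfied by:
  {y: True, d: True, w: False}
  {y: True, d: False, w: False}
  {d: True, y: False, w: False}
  {y: False, d: False, w: False}
  {y: True, w: True, d: True}
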